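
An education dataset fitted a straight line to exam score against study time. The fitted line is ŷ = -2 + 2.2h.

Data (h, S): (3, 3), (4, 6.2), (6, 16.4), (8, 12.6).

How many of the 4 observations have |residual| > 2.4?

2

h=3: ŷ = -2 + 2.2·3 = 4.6; r = 3 − 4.6 = -1.6
h=4: ŷ = -2 + 2.2·4 = 6.8; r = 6.2 − 6.8 = -0.6
h=6: ŷ = -2 + 2.2·6 = 11.2; r = 16.4 − 11.2 = 5.2
h=8: ŷ = -2 + 2.2·8 = 15.6; r = 12.6 − 15.6 = -3
|r| > 2.4: h=6 (|r|=5.2), h=8 (|r|=3) → 2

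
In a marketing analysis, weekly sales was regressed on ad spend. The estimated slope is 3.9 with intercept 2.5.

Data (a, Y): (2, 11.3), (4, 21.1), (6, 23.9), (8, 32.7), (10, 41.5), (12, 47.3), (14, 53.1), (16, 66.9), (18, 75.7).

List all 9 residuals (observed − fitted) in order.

1, 3, -2, -1, 0, -2, -4, 2, 3

a=2: Ŷ = 2.5 + 3.9·2 = 10.3; e = 11.3 − 10.3 = 1
a=4: Ŷ = 2.5 + 3.9·4 = 18.1; e = 21.1 − 18.1 = 3
a=6: Ŷ = 2.5 + 3.9·6 = 25.9; e = 23.9 − 25.9 = -2
a=8: Ŷ = 2.5 + 3.9·8 = 33.7; e = 32.7 − 33.7 = -1
a=10: Ŷ = 2.5 + 3.9·10 = 41.5; e = 41.5 − 41.5 = 0
a=12: Ŷ = 2.5 + 3.9·12 = 49.3; e = 47.3 − 49.3 = -2
a=14: Ŷ = 2.5 + 3.9·14 = 57.1; e = 53.1 − 57.1 = -4
a=16: Ŷ = 2.5 + 3.9·16 = 64.9; e = 66.9 − 64.9 = 2
a=18: Ŷ = 2.5 + 3.9·18 = 72.7; e = 75.7 − 72.7 = 3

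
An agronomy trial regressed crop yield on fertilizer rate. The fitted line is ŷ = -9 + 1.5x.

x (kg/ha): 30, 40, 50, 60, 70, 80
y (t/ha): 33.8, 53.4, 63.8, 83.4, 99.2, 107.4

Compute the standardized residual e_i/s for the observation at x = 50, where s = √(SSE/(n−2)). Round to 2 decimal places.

x=30: ŷ = -9 + 1.5·30 = 36; e = 33.8 − 36 = -2.2
x=40: ŷ = -9 + 1.5·40 = 51; e = 53.4 − 51 = 2.4
x=50: ŷ = -9 + 1.5·50 = 66; e = 63.8 − 66 = -2.2
x=60: ŷ = -9 + 1.5·60 = 81; e = 83.4 − 81 = 2.4
x=70: ŷ = -9 + 1.5·70 = 96; e = 99.2 − 96 = 3.2
x=80: ŷ = -9 + 1.5·80 = 111; e = 107.4 − 111 = -3.6
SSE = 4.84 + 5.76 + 4.84 + 5.76 + 10.24 + 12.96 = 44.4
s = √(44.4/4) = 3.33167
e/s = -2.2 / 3.33167 = -0.66

-0.66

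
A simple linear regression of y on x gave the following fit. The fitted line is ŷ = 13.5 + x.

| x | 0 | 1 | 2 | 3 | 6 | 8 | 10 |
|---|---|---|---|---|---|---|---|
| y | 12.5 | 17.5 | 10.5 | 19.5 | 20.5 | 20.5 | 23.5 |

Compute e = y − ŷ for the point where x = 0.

e = -1

ŷ = 13.5 + 0 = 13.5
e = 12.5 − 13.5 = -1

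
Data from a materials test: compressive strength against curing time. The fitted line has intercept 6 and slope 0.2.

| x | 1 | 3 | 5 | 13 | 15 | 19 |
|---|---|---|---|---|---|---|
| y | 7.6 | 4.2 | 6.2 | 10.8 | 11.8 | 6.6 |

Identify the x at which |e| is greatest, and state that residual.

x = 19, e = -3.2

x=1: ŷ = 6 + 0.2·1 = 6.2; e = 7.6 − 6.2 = 1.4
x=3: ŷ = 6 + 0.2·3 = 6.6; e = 4.2 − 6.6 = -2.4
x=5: ŷ = 6 + 0.2·5 = 7; e = 6.2 − 7 = -0.8
x=13: ŷ = 6 + 0.2·13 = 8.6; e = 10.8 − 8.6 = 2.2
x=15: ŷ = 6 + 0.2·15 = 9; e = 11.8 − 9 = 2.8
x=19: ŷ = 6 + 0.2·19 = 9.8; e = 6.6 − 9.8 = -3.2
Largest |e| is 3.2 at x = 19, residual -3.2.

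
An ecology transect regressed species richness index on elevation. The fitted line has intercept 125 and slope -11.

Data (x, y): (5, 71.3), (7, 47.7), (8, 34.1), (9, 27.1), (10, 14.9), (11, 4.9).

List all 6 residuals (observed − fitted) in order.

1.3, -0.3, -2.9, 1.1, -0.1, 0.9

x=5: ŷ = 125 − 11·5 = 70; r = 71.3 − 70 = 1.3
x=7: ŷ = 125 − 11·7 = 48; r = 47.7 − 48 = -0.3
x=8: ŷ = 125 − 11·8 = 37; r = 34.1 − 37 = -2.9
x=9: ŷ = 125 − 11·9 = 26; r = 27.1 − 26 = 1.1
x=10: ŷ = 125 − 11·10 = 15; r = 14.9 − 15 = -0.1
x=11: ŷ = 125 − 11·11 = 4; r = 4.9 − 4 = 0.9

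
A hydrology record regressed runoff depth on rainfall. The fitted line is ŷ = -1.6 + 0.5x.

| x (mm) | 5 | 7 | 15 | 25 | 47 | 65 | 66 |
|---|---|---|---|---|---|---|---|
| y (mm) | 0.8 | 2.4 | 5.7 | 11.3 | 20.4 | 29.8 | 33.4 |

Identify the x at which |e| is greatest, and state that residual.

x = 66, e = 2

x=5: ŷ = -1.6 + 0.5·5 = 0.9; e = 0.8 − 0.9 = -0.1
x=7: ŷ = -1.6 + 0.5·7 = 1.9; e = 2.4 − 1.9 = 0.5
x=15: ŷ = -1.6 + 0.5·15 = 5.9; e = 5.7 − 5.9 = -0.2
x=25: ŷ = -1.6 + 0.5·25 = 10.9; e = 11.3 − 10.9 = 0.4
x=47: ŷ = -1.6 + 0.5·47 = 21.9; e = 20.4 − 21.9 = -1.5
x=65: ŷ = -1.6 + 0.5·65 = 30.9; e = 29.8 − 30.9 = -1.1
x=66: ŷ = -1.6 + 0.5·66 = 31.4; e = 33.4 − 31.4 = 2
Largest |e| is 2 at x = 66, residual 2.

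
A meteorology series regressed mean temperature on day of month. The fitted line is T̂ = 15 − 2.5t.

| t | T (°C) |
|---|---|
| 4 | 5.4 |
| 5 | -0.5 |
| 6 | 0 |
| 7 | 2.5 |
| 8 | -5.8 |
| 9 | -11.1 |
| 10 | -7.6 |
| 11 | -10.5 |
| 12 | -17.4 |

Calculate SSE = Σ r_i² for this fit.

SSE = 63.28

t=4: T̂ = 15 − 2.5·4 = 5; r = 5.4 − 5 = 0.4
t=5: T̂ = 15 − 2.5·5 = 2.5; r = -0.5 − 2.5 = -3
t=6: T̂ = 15 − 2.5·6 = 0; r = 0 − 0 = 0
t=7: T̂ = 15 − 2.5·7 = -2.5; r = 2.5 − (-2.5) = 5
t=8: T̂ = 15 − 2.5·8 = -5; r = -5.8 − (-5) = -0.8
t=9: T̂ = 15 − 2.5·9 = -7.5; r = -11.1 − (-7.5) = -3.6
t=10: T̂ = 15 − 2.5·10 = -10; r = -7.6 − (-10) = 2.4
t=11: T̂ = 15 − 2.5·11 = -12.5; r = -10.5 − (-12.5) = 2
t=12: T̂ = 15 − 2.5·12 = -15; r = -17.4 − (-15) = -2.4
SSE = 0.16 + 9 + 0 + 25 + 0.64 + 12.96 + 5.76 + 4 + 5.76 = 63.28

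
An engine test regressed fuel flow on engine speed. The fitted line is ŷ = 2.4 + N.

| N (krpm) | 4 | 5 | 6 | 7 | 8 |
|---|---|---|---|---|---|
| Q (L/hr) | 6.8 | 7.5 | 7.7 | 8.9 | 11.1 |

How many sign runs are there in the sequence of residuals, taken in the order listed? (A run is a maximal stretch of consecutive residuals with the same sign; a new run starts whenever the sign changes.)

3 runs

N=4: ŷ = 2.4 + 4 = 6.4; e = 6.8 − 6.4 = 0.4
N=5: ŷ = 2.4 + 5 = 7.4; e = 7.5 − 7.4 = 0.1
N=6: ŷ = 2.4 + 6 = 8.4; e = 7.7 − 8.4 = -0.7
N=7: ŷ = 2.4 + 7 = 9.4; e = 8.9 − 9.4 = -0.5
N=8: ŷ = 2.4 + 8 = 10.4; e = 11.1 − 10.4 = 0.7
Signs: + + − − +
Runs: +×2, −×2, +×1 → 3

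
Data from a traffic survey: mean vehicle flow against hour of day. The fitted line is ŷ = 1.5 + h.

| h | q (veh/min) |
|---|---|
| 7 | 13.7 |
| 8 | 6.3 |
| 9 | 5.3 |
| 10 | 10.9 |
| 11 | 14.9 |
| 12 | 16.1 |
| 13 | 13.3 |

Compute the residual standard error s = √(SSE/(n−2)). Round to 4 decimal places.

h=7: ŷ = 1.5 + 7 = 8.5; e = 13.7 − 8.5 = 5.2
h=8: ŷ = 1.5 + 8 = 9.5; e = 6.3 − 9.5 = -3.2
h=9: ŷ = 1.5 + 9 = 10.5; e = 5.3 − 10.5 = -5.2
h=10: ŷ = 1.5 + 10 = 11.5; e = 10.9 − 11.5 = -0.6
h=11: ŷ = 1.5 + 11 = 12.5; e = 14.9 − 12.5 = 2.4
h=12: ŷ = 1.5 + 12 = 13.5; e = 16.1 − 13.5 = 2.6
h=13: ŷ = 1.5 + 13 = 14.5; e = 13.3 − 14.5 = -1.2
SSE = 27.04 + 10.24 + 27.04 + 0.36 + 5.76 + 6.76 + 1.44 = 78.64
s = √(78.64/5) = √15.728 ≈ 3.9659

s = 3.9659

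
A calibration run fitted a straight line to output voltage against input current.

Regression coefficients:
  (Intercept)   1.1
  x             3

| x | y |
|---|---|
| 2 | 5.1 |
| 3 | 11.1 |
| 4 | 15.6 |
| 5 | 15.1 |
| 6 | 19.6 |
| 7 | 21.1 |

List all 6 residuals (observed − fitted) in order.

x=2: ŷ = 1.1 + 3·2 = 7.1; r = 5.1 − 7.1 = -2
x=3: ŷ = 1.1 + 3·3 = 10.1; r = 11.1 − 10.1 = 1
x=4: ŷ = 1.1 + 3·4 = 13.1; r = 15.6 − 13.1 = 2.5
x=5: ŷ = 1.1 + 3·5 = 16.1; r = 15.1 − 16.1 = -1
x=6: ŷ = 1.1 + 3·6 = 19.1; r = 19.6 − 19.1 = 0.5
x=7: ŷ = 1.1 + 3·7 = 22.1; r = 21.1 − 22.1 = -1

-2, 1, 2.5, -1, 0.5, -1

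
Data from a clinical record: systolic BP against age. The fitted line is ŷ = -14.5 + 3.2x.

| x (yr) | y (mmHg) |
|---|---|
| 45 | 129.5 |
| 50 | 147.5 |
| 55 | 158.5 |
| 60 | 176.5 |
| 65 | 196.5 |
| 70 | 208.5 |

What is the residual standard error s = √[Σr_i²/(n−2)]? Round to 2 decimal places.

x=45: ŷ = -14.5 + 3.2·45 = 129.5; r = 129.5 − 129.5 = 0
x=50: ŷ = -14.5 + 3.2·50 = 145.5; r = 147.5 − 145.5 = 2
x=55: ŷ = -14.5 + 3.2·55 = 161.5; r = 158.5 − 161.5 = -3
x=60: ŷ = -14.5 + 3.2·60 = 177.5; r = 176.5 − 177.5 = -1
x=65: ŷ = -14.5 + 3.2·65 = 193.5; r = 196.5 − 193.5 = 3
x=70: ŷ = -14.5 + 3.2·70 = 209.5; r = 208.5 − 209.5 = -1
SSE = 0 + 4 + 9 + 1 + 9 + 1 = 24
s = √(24/4) = √6 ≈ 2.45

s = 2.45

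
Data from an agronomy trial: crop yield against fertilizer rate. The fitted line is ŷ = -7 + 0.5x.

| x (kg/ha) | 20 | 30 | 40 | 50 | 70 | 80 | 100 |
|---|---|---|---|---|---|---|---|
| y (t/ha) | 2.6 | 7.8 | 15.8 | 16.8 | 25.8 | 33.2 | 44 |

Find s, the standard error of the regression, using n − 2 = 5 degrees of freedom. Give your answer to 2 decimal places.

s = 1.75

x=20: ŷ = -7 + 0.5·20 = 3; e = 2.6 − 3 = -0.4
x=30: ŷ = -7 + 0.5·30 = 8; e = 7.8 − 8 = -0.2
x=40: ŷ = -7 + 0.5·40 = 13; e = 15.8 − 13 = 2.8
x=50: ŷ = -7 + 0.5·50 = 18; e = 16.8 − 18 = -1.2
x=70: ŷ = -7 + 0.5·70 = 28; e = 25.8 − 28 = -2.2
x=80: ŷ = -7 + 0.5·80 = 33; e = 33.2 − 33 = 0.2
x=100: ŷ = -7 + 0.5·100 = 43; e = 44 − 43 = 1
SSE = 0.16 + 0.04 + 7.84 + 1.44 + 4.84 + 0.04 + 1 = 15.36
s = √(15.36/5) = √3.072 ≈ 1.75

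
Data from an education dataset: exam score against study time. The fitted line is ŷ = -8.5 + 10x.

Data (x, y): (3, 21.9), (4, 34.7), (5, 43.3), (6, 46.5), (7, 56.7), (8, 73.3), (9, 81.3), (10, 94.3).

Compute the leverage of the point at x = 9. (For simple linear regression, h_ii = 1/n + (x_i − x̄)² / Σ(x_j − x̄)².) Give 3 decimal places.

x̄ = (3 + 4 + 5 + 6 + 7 + 8 + 9 + 10)/8 = 6.5
Σ(x − x̄)² = 12.25 + 6.25 + 2.25 + 0.25 + 0.25 + 2.25 + 6.25 + 12.25 = 42
h = 1/8 + (2.5)²/42 = 0.125 + 0.14881 = 0.274

h = 0.274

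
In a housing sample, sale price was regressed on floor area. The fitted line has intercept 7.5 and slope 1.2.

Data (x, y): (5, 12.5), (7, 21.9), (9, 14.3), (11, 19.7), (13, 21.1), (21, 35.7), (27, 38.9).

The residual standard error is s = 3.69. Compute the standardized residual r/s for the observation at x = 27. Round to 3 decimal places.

ŷ = 7.5 + 1.2·27 = 39.9
r = 38.9 − 39.9 = -1
r/s = -1 / 3.69 = -0.271

-0.271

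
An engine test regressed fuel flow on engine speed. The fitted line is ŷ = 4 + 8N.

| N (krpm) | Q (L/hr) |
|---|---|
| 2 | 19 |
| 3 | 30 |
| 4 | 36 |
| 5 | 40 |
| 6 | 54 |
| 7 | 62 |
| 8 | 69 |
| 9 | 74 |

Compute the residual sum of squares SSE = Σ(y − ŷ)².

N=2: ŷ = 4 + 8·2 = 20; e = 19 − 20 = -1
N=3: ŷ = 4 + 8·3 = 28; e = 30 − 28 = 2
N=4: ŷ = 4 + 8·4 = 36; e = 36 − 36 = 0
N=5: ŷ = 4 + 8·5 = 44; e = 40 − 44 = -4
N=6: ŷ = 4 + 8·6 = 52; e = 54 − 52 = 2
N=7: ŷ = 4 + 8·7 = 60; e = 62 − 60 = 2
N=8: ŷ = 4 + 8·8 = 68; e = 69 − 68 = 1
N=9: ŷ = 4 + 8·9 = 76; e = 74 − 76 = -2
SSE = 1 + 4 + 0 + 16 + 4 + 4 + 1 + 4 = 34

SSE = 34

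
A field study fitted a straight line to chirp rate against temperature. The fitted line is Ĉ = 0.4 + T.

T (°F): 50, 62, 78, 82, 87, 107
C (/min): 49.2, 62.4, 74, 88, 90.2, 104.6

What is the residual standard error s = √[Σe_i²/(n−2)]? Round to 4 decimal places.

T=50: Ĉ = 0.4 + 50 = 50.4; e = 49.2 − 50.4 = -1.2
T=62: Ĉ = 0.4 + 62 = 62.4; e = 62.4 − 62.4 = 0
T=78: Ĉ = 0.4 + 78 = 78.4; e = 74 − 78.4 = -4.4
T=82: Ĉ = 0.4 + 82 = 82.4; e = 88 − 82.4 = 5.6
T=87: Ĉ = 0.4 + 87 = 87.4; e = 90.2 − 87.4 = 2.8
T=107: Ĉ = 0.4 + 107 = 107.4; e = 104.6 − 107.4 = -2.8
SSE = 1.44 + 0 + 19.36 + 31.36 + 7.84 + 7.84 = 67.84
s = √(67.84/4) = √16.96 ≈ 4.1183

s = 4.1183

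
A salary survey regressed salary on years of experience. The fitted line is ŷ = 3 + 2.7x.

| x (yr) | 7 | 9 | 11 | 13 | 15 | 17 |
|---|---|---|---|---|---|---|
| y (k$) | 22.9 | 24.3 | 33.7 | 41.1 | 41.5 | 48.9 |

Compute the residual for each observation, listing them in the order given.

x=7: ŷ = 3 + 2.7·7 = 21.9; e = 22.9 − 21.9 = 1
x=9: ŷ = 3 + 2.7·9 = 27.3; e = 24.3 − 27.3 = -3
x=11: ŷ = 3 + 2.7·11 = 32.7; e = 33.7 − 32.7 = 1
x=13: ŷ = 3 + 2.7·13 = 38.1; e = 41.1 − 38.1 = 3
x=15: ŷ = 3 + 2.7·15 = 43.5; e = 41.5 − 43.5 = -2
x=17: ŷ = 3 + 2.7·17 = 48.9; e = 48.9 − 48.9 = 0

1, -3, 1, 3, -2, 0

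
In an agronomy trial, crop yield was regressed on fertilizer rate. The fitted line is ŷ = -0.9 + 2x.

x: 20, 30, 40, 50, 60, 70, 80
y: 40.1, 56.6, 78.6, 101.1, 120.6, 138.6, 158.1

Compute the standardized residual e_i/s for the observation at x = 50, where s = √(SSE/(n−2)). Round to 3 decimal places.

x=20: ŷ = -0.9 + 2·20 = 39.1; e = 40.1 − 39.1 = 1
x=30: ŷ = -0.9 + 2·30 = 59.1; e = 56.6 − 59.1 = -2.5
x=40: ŷ = -0.9 + 2·40 = 79.1; e = 78.6 − 79.1 = -0.5
x=50: ŷ = -0.9 + 2·50 = 99.1; e = 101.1 − 99.1 = 2
x=60: ŷ = -0.9 + 2·60 = 119.1; e = 120.6 − 119.1 = 1.5
x=70: ŷ = -0.9 + 2·70 = 139.1; e = 138.6 − 139.1 = -0.5
x=80: ŷ = -0.9 + 2·80 = 159.1; e = 158.1 − 159.1 = -1
SSE = 1 + 6.25 + 0.25 + 4 + 2.25 + 0.25 + 1 = 15
s = √(15/5) = 1.73205
e/s = 2 / 1.73205 = 1.155

1.155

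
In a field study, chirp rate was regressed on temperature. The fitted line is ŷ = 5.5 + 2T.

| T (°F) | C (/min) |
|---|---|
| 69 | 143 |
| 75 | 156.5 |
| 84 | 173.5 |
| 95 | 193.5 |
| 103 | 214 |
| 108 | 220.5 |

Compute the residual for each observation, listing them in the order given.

-0.5, 1, 0, -2, 2.5, -1

T=69: ŷ = 5.5 + 2·69 = 143.5; e = 143 − 143.5 = -0.5
T=75: ŷ = 5.5 + 2·75 = 155.5; e = 156.5 − 155.5 = 1
T=84: ŷ = 5.5 + 2·84 = 173.5; e = 173.5 − 173.5 = 0
T=95: ŷ = 5.5 + 2·95 = 195.5; e = 193.5 − 195.5 = -2
T=103: ŷ = 5.5 + 2·103 = 211.5; e = 214 − 211.5 = 2.5
T=108: ŷ = 5.5 + 2·108 = 221.5; e = 220.5 − 221.5 = -1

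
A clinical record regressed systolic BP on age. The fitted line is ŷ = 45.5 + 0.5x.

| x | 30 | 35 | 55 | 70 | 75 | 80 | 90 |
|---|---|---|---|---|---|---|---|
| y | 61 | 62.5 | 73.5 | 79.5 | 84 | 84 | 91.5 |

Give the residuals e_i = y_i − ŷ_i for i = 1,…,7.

0.5, -0.5, 0.5, -1, 1, -1.5, 1

x=30: ŷ = 45.5 + 0.5·30 = 60.5; e = 61 − 60.5 = 0.5
x=35: ŷ = 45.5 + 0.5·35 = 63; e = 62.5 − 63 = -0.5
x=55: ŷ = 45.5 + 0.5·55 = 73; e = 73.5 − 73 = 0.5
x=70: ŷ = 45.5 + 0.5·70 = 80.5; e = 79.5 − 80.5 = -1
x=75: ŷ = 45.5 + 0.5·75 = 83; e = 84 − 83 = 1
x=80: ŷ = 45.5 + 0.5·80 = 85.5; e = 84 − 85.5 = -1.5
x=90: ŷ = 45.5 + 0.5·90 = 90.5; e = 91.5 − 90.5 = 1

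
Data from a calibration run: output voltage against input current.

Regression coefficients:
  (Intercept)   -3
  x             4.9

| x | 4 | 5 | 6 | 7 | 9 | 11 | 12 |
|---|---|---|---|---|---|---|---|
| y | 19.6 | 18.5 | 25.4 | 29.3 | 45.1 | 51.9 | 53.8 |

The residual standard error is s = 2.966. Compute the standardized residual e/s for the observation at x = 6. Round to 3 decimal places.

ŷ = -3 + 4.9·6 = 26.4
e = 25.4 − 26.4 = -1
e/s = -1 / 2.966 = -0.337

-0.337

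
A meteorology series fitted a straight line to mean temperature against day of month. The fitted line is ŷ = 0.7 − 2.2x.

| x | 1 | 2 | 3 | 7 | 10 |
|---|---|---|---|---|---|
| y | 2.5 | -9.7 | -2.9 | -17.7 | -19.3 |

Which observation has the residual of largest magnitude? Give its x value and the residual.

x = 2, r = -6

x=1: ŷ = 0.7 − 2.2·1 = -1.5; r = 2.5 − (-1.5) = 4
x=2: ŷ = 0.7 − 2.2·2 = -3.7; r = -9.7 − (-3.7) = -6
x=3: ŷ = 0.7 − 2.2·3 = -5.9; r = -2.9 − (-5.9) = 3
x=7: ŷ = 0.7 − 2.2·7 = -14.7; r = -17.7 − (-14.7) = -3
x=10: ŷ = 0.7 − 2.2·10 = -21.3; r = -19.3 − (-21.3) = 2
Largest |r| is 6 at x = 2, residual -6.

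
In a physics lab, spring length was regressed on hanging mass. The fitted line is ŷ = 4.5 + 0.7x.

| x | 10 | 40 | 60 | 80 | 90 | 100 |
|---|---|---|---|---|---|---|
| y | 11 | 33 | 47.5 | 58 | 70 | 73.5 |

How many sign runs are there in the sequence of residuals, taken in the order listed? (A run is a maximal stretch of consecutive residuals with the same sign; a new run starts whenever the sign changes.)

x=10: ŷ = 4.5 + 0.7·10 = 11.5; r = 11 − 11.5 = -0.5
x=40: ŷ = 4.5 + 0.7·40 = 32.5; r = 33 − 32.5 = 0.5
x=60: ŷ = 4.5 + 0.7·60 = 46.5; r = 47.5 − 46.5 = 1
x=80: ŷ = 4.5 + 0.7·80 = 60.5; r = 58 − 60.5 = -2.5
x=90: ŷ = 4.5 + 0.7·90 = 67.5; r = 70 − 67.5 = 2.5
x=100: ŷ = 4.5 + 0.7·100 = 74.5; r = 73.5 − 74.5 = -1
Signs: − + + − + −
Runs: −×1, +×2, −×1, +×1, −×1 → 5

5 runs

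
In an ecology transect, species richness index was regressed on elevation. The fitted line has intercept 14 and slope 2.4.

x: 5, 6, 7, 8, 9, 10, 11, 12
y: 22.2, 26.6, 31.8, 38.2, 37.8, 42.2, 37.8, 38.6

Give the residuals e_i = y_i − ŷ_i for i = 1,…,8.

x=5: ŷ = 14 + 2.4·5 = 26; e = 22.2 − 26 = -3.8
x=6: ŷ = 14 + 2.4·6 = 28.4; e = 26.6 − 28.4 = -1.8
x=7: ŷ = 14 + 2.4·7 = 30.8; e = 31.8 − 30.8 = 1
x=8: ŷ = 14 + 2.4·8 = 33.2; e = 38.2 − 33.2 = 5
x=9: ŷ = 14 + 2.4·9 = 35.6; e = 37.8 − 35.6 = 2.2
x=10: ŷ = 14 + 2.4·10 = 38; e = 42.2 − 38 = 4.2
x=11: ŷ = 14 + 2.4·11 = 40.4; e = 37.8 − 40.4 = -2.6
x=12: ŷ = 14 + 2.4·12 = 42.8; e = 38.6 − 42.8 = -4.2

-3.8, -1.8, 1, 5, 2.2, 4.2, -2.6, -4.2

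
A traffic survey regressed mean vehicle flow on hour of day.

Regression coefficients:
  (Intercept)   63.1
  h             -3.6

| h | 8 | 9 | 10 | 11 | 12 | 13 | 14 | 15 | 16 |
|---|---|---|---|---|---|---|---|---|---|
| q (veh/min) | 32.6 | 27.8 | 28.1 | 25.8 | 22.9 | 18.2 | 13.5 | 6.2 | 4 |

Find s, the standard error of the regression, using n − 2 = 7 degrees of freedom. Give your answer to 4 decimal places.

s = 2.4349

h=8: q̂ = 63.1 − 3.6·8 = 34.3; e = 32.6 − 34.3 = -1.7
h=9: q̂ = 63.1 − 3.6·9 = 30.7; e = 27.8 − 30.7 = -2.9
h=10: q̂ = 63.1 − 3.6·10 = 27.1; e = 28.1 − 27.1 = 1
h=11: q̂ = 63.1 − 3.6·11 = 23.5; e = 25.8 − 23.5 = 2.3
h=12: q̂ = 63.1 − 3.6·12 = 19.9; e = 22.9 − 19.9 = 3
h=13: q̂ = 63.1 − 3.6·13 = 16.3; e = 18.2 − 16.3 = 1.9
h=14: q̂ = 63.1 − 3.6·14 = 12.7; e = 13.5 − 12.7 = 0.8
h=15: q̂ = 63.1 − 3.6·15 = 9.1; e = 6.2 − 9.1 = -2.9
h=16: q̂ = 63.1 − 3.6·16 = 5.5; e = 4 − 5.5 = -1.5
SSE = 2.89 + 8.41 + 1 + 5.29 + 9 + 3.61 + 0.64 + 8.41 + 2.25 = 41.5
s = √(41.5/7) = √5.92857 ≈ 2.4349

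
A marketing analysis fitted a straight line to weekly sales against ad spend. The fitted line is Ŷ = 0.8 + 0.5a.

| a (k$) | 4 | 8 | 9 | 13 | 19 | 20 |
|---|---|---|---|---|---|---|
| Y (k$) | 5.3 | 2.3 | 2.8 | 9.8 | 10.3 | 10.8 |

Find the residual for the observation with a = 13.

r = 2.5

Ŷ = 0.8 + 0.5·13 = 7.3
r = 9.8 − 7.3 = 2.5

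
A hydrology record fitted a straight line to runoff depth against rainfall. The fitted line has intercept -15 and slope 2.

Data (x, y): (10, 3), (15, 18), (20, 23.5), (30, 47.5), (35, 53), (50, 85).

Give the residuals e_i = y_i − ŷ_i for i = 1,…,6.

x=10: ŷ = -15 + 2·10 = 5; e = 3 − 5 = -2
x=15: ŷ = -15 + 2·15 = 15; e = 18 − 15 = 3
x=20: ŷ = -15 + 2·20 = 25; e = 23.5 − 25 = -1.5
x=30: ŷ = -15 + 2·30 = 45; e = 47.5 − 45 = 2.5
x=35: ŷ = -15 + 2·35 = 55; e = 53 − 55 = -2
x=50: ŷ = -15 + 2·50 = 85; e = 85 − 85 = 0

-2, 3, -1.5, 2.5, -2, 0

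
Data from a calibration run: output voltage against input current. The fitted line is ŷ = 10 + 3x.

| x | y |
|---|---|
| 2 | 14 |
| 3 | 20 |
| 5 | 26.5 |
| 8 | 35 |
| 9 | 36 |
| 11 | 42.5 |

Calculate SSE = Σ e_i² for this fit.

SSE = 9.5

x=2: ŷ = 10 + 3·2 = 16; e = 14 − 16 = -2
x=3: ŷ = 10 + 3·3 = 19; e = 20 − 19 = 1
x=5: ŷ = 10 + 3·5 = 25; e = 26.5 − 25 = 1.5
x=8: ŷ = 10 + 3·8 = 34; e = 35 − 34 = 1
x=9: ŷ = 10 + 3·9 = 37; e = 36 − 37 = -1
x=11: ŷ = 10 + 3·11 = 43; e = 42.5 − 43 = -0.5
SSE = 4 + 1 + 2.25 + 1 + 1 + 0.25 = 9.5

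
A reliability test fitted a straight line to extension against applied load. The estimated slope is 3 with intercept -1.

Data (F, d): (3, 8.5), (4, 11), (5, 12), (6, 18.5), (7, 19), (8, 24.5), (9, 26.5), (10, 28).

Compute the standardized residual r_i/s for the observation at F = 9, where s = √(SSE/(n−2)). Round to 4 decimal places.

F=3: d̂ = -1 + 3·3 = 8; r = 8.5 − 8 = 0.5
F=4: d̂ = -1 + 3·4 = 11; r = 11 − 11 = 0
F=5: d̂ = -1 + 3·5 = 14; r = 12 − 14 = -2
F=6: d̂ = -1 + 3·6 = 17; r = 18.5 − 17 = 1.5
F=7: d̂ = -1 + 3·7 = 20; r = 19 − 20 = -1
F=8: d̂ = -1 + 3·8 = 23; r = 24.5 − 23 = 1.5
F=9: d̂ = -1 + 3·9 = 26; r = 26.5 − 26 = 0.5
F=10: d̂ = -1 + 3·10 = 29; r = 28 − 29 = -1
SSE = 0.25 + 0 + 4 + 2.25 + 1 + 2.25 + 0.25 + 1 = 11
s = √(11/6) = 1.35401
r/s = 0.5 / 1.35401 = 0.3693

0.3693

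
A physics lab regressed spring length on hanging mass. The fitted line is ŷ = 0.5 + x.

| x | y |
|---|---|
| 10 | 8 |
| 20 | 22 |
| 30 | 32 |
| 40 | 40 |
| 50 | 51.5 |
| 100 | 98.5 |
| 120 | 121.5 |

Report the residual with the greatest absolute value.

e = -2.5

x=10: ŷ = 0.5 + 10 = 10.5; e = 8 − 10.5 = -2.5
x=20: ŷ = 0.5 + 20 = 20.5; e = 22 − 20.5 = 1.5
x=30: ŷ = 0.5 + 30 = 30.5; e = 32 − 30.5 = 1.5
x=40: ŷ = 0.5 + 40 = 40.5; e = 40 − 40.5 = -0.5
x=50: ŷ = 0.5 + 50 = 50.5; e = 51.5 − 50.5 = 1
x=100: ŷ = 0.5 + 100 = 100.5; e = 98.5 − 100.5 = -2
x=120: ŷ = 0.5 + 120 = 120.5; e = 121.5 − 120.5 = 1
Largest |e| is 2.5 at x = 10, residual -2.5.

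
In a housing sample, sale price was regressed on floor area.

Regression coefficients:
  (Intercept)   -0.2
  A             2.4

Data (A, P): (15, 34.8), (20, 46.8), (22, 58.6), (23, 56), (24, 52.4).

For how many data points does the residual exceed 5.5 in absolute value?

A=15: P̂ = -0.2 + 2.4·15 = 35.8; r = 34.8 − 35.8 = -1
A=20: P̂ = -0.2 + 2.4·20 = 47.8; r = 46.8 − 47.8 = -1
A=22: P̂ = -0.2 + 2.4·22 = 52.6; r = 58.6 − 52.6 = 6
A=23: P̂ = -0.2 + 2.4·23 = 55; r = 56 − 55 = 1
A=24: P̂ = -0.2 + 2.4·24 = 57.4; r = 52.4 − 57.4 = -5
|r| > 5.5: A=22 (|r|=6) → 1

1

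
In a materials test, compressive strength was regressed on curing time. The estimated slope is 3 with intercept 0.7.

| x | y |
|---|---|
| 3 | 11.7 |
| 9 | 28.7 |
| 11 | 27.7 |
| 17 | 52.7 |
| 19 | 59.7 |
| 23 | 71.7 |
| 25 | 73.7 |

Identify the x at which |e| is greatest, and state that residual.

x=3: ŷ = 0.7 + 3·3 = 9.7; e = 11.7 − 9.7 = 2
x=9: ŷ = 0.7 + 3·9 = 27.7; e = 28.7 − 27.7 = 1
x=11: ŷ = 0.7 + 3·11 = 33.7; e = 27.7 − 33.7 = -6
x=17: ŷ = 0.7 + 3·17 = 51.7; e = 52.7 − 51.7 = 1
x=19: ŷ = 0.7 + 3·19 = 57.7; e = 59.7 − 57.7 = 2
x=23: ŷ = 0.7 + 3·23 = 69.7; e = 71.7 − 69.7 = 2
x=25: ŷ = 0.7 + 3·25 = 75.7; e = 73.7 − 75.7 = -2
Largest |e| is 6 at x = 11, residual -6.

x = 11, e = -6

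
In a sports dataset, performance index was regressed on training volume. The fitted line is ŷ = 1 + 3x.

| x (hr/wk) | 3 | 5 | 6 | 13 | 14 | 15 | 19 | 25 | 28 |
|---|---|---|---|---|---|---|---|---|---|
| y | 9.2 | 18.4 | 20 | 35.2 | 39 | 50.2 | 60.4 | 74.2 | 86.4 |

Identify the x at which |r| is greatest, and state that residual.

x=3: ŷ = 1 + 3·3 = 10; r = 9.2 − 10 = -0.8
x=5: ŷ = 1 + 3·5 = 16; r = 18.4 − 16 = 2.4
x=6: ŷ = 1 + 3·6 = 19; r = 20 − 19 = 1
x=13: ŷ = 1 + 3·13 = 40; r = 35.2 − 40 = -4.8
x=14: ŷ = 1 + 3·14 = 43; r = 39 − 43 = -4
x=15: ŷ = 1 + 3·15 = 46; r = 50.2 − 46 = 4.2
x=19: ŷ = 1 + 3·19 = 58; r = 60.4 − 58 = 2.4
x=25: ŷ = 1 + 3·25 = 76; r = 74.2 − 76 = -1.8
x=28: ŷ = 1 + 3·28 = 85; r = 86.4 − 85 = 1.4
Largest |r| is 4.8 at x = 13, residual -4.8.

x = 13, r = -4.8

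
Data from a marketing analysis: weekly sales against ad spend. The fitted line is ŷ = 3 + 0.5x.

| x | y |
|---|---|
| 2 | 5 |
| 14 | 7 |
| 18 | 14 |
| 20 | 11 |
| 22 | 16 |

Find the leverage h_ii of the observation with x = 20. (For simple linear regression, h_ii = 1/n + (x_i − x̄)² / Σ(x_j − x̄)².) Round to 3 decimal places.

h = 0.291

x̄ = (2 + 14 + 18 + 20 + 22)/5 = 15.2
Σ(x − x̄)² = 174.24 + 1.44 + 7.84 + 23.04 + 46.24 = 252.8
h = 1/5 + (4.8)²/252.8 = 0.2 + 0.0911392 = 0.291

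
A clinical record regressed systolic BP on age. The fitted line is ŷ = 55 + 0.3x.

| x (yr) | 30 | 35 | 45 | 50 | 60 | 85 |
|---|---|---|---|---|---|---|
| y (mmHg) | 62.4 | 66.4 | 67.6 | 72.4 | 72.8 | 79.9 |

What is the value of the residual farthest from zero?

x=30: ŷ = 55 + 0.3·30 = 64; r = 62.4 − 64 = -1.6
x=35: ŷ = 55 + 0.3·35 = 65.5; r = 66.4 − 65.5 = 0.9
x=45: ŷ = 55 + 0.3·45 = 68.5; r = 67.6 − 68.5 = -0.9
x=50: ŷ = 55 + 0.3·50 = 70; r = 72.4 − 70 = 2.4
x=60: ŷ = 55 + 0.3·60 = 73; r = 72.8 − 73 = -0.2
x=85: ŷ = 55 + 0.3·85 = 80.5; r = 79.9 − 80.5 = -0.6
Largest |r| is 2.4 at x = 50, residual 2.4.

r = 2.4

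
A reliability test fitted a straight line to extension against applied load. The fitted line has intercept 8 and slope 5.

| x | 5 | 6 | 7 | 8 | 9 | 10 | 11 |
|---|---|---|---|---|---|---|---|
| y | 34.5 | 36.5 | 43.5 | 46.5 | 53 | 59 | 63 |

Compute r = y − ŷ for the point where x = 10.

ŷ = 8 + 5·10 = 58
r = 59 − 58 = 1

r = 1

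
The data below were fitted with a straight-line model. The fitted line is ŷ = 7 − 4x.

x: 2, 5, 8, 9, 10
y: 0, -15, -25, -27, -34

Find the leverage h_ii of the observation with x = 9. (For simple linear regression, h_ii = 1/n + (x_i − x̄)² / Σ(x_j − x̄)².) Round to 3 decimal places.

x̄ = (2 + 5 + 8 + 9 + 10)/5 = 6.8
Σ(x − x̄)² = 23.04 + 3.24 + 1.44 + 4.84 + 10.24 = 42.8
h = 1/5 + (2.2)²/42.8 = 0.2 + 0.113084 = 0.313

h = 0.313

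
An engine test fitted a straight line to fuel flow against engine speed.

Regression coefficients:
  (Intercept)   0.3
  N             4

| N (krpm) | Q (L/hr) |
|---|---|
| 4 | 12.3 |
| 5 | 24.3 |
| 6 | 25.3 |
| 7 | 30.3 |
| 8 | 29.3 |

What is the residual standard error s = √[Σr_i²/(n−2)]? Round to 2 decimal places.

s = 3.92

N=4: Q̂ = 0.3 + 4·4 = 16.3; r = 12.3 − 16.3 = -4
N=5: Q̂ = 0.3 + 4·5 = 20.3; r = 24.3 − 20.3 = 4
N=6: Q̂ = 0.3 + 4·6 = 24.3; r = 25.3 − 24.3 = 1
N=7: Q̂ = 0.3 + 4·7 = 28.3; r = 30.3 − 28.3 = 2
N=8: Q̂ = 0.3 + 4·8 = 32.3; r = 29.3 − 32.3 = -3
SSE = 16 + 16 + 1 + 4 + 9 = 46
s = √(46/3) = √15.3333 ≈ 3.92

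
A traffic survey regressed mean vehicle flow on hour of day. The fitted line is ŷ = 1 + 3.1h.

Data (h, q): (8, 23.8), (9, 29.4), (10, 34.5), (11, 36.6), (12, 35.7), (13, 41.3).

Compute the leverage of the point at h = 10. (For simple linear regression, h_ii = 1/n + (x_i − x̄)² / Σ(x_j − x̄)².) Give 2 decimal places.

h = 0.18

h̄ = (8 + 9 + 10 + 11 + 12 + 13)/6 = 10.5
Σ(h − h̄)² = 6.25 + 2.25 + 0.25 + 0.25 + 2.25 + 6.25 = 17.5
h = 1/6 + (-0.5)²/17.5 = 0.166667 + 0.0142857 = 0.18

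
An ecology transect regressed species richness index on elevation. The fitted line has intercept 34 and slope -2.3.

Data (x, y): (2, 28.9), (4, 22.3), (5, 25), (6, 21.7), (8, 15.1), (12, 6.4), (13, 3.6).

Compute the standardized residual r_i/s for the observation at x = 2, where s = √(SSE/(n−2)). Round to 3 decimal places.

x=2: ŷ = 34 − 2.3·2 = 29.4; r = 28.9 − 29.4 = -0.5
x=4: ŷ = 34 − 2.3·4 = 24.8; r = 22.3 − 24.8 = -2.5
x=5: ŷ = 34 − 2.3·5 = 22.5; r = 25 − 22.5 = 2.5
x=6: ŷ = 34 − 2.3·6 = 20.2; r = 21.7 − 20.2 = 1.5
x=8: ŷ = 34 − 2.3·8 = 15.6; r = 15.1 − 15.6 = -0.5
x=12: ŷ = 34 − 2.3·12 = 6.4; r = 6.4 − 6.4 = 0
x=13: ŷ = 34 − 2.3·13 = 4.1; r = 3.6 − 4.1 = -0.5
SSE = 0.25 + 6.25 + 6.25 + 2.25 + 0.25 + 0 + 0.25 = 15.5
s = √(15.5/5) = 1.76068
r/s = -0.5 / 1.76068 = -0.284

-0.284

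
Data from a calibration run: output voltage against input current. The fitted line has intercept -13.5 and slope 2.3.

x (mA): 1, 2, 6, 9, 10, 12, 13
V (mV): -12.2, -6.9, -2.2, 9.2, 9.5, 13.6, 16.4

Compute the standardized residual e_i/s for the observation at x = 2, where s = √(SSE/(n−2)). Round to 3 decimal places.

1.136

x=1: V̂ = -13.5 + 2.3·1 = -11.2; e = -12.2 − (-11.2) = -1
x=2: V̂ = -13.5 + 2.3·2 = -8.9; e = -6.9 − (-8.9) = 2
x=6: V̂ = -13.5 + 2.3·6 = 0.3; e = -2.2 − 0.3 = -2.5
x=9: V̂ = -13.5 + 2.3·9 = 7.2; e = 9.2 − 7.2 = 2
x=10: V̂ = -13.5 + 2.3·10 = 9.5; e = 9.5 − 9.5 = 0
x=12: V̂ = -13.5 + 2.3·12 = 14.1; e = 13.6 − 14.1 = -0.5
x=13: V̂ = -13.5 + 2.3·13 = 16.4; e = 16.4 − 16.4 = 0
SSE = 1 + 4 + 6.25 + 4 + 0 + 0.25 + 0 = 15.5
s = √(15.5/5) = 1.76068
e/s = 2 / 1.76068 = 1.136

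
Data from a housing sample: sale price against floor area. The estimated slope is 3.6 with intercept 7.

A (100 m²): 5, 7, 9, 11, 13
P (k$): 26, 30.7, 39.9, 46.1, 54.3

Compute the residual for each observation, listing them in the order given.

A=5: P̂ = 7 + 3.6·5 = 25; e = 26 − 25 = 1
A=7: P̂ = 7 + 3.6·7 = 32.2; e = 30.7 − 32.2 = -1.5
A=9: P̂ = 7 + 3.6·9 = 39.4; e = 39.9 − 39.4 = 0.5
A=11: P̂ = 7 + 3.6·11 = 46.6; e = 46.1 − 46.6 = -0.5
A=13: P̂ = 7 + 3.6·13 = 53.8; e = 54.3 − 53.8 = 0.5

1, -1.5, 0.5, -0.5, 0.5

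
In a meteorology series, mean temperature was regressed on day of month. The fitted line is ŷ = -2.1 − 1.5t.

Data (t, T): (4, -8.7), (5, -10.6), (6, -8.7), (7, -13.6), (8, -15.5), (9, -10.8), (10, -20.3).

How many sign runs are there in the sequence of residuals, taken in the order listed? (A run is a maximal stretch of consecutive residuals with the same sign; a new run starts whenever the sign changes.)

t=4: ŷ = -2.1 − 1.5·4 = -8.1; e = -8.7 − (-8.1) = -0.6
t=5: ŷ = -2.1 − 1.5·5 = -9.6; e = -10.6 − (-9.6) = -1
t=6: ŷ = -2.1 − 1.5·6 = -11.1; e = -8.7 − (-11.1) = 2.4
t=7: ŷ = -2.1 − 1.5·7 = -12.6; e = -13.6 − (-12.6) = -1
t=8: ŷ = -2.1 − 1.5·8 = -14.1; e = -15.5 − (-14.1) = -1.4
t=9: ŷ = -2.1 − 1.5·9 = -15.6; e = -10.8 − (-15.6) = 4.8
t=10: ŷ = -2.1 − 1.5·10 = -17.1; e = -20.3 − (-17.1) = -3.2
Signs: − − + − − + −
Runs: −×2, +×1, −×2, +×1, −×1 → 5

5 runs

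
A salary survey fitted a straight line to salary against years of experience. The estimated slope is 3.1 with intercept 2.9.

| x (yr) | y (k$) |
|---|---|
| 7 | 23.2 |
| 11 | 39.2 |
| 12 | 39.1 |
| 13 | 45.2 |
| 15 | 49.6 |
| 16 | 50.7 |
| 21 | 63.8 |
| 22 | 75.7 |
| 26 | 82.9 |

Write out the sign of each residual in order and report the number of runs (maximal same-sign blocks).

x=7: ŷ = 2.9 + 3.1·7 = 24.6; r = 23.2 − 24.6 = -1.4
x=11: ŷ = 2.9 + 3.1·11 = 37; r = 39.2 − 37 = 2.2
x=12: ŷ = 2.9 + 3.1·12 = 40.1; r = 39.1 − 40.1 = -1
x=13: ŷ = 2.9 + 3.1·13 = 43.2; r = 45.2 − 43.2 = 2
x=15: ŷ = 2.9 + 3.1·15 = 49.4; r = 49.6 − 49.4 = 0.2
x=16: ŷ = 2.9 + 3.1·16 = 52.5; r = 50.7 − 52.5 = -1.8
x=21: ŷ = 2.9 + 3.1·21 = 68; r = 63.8 − 68 = -4.2
x=22: ŷ = 2.9 + 3.1·22 = 71.1; r = 75.7 − 71.1 = 4.6
x=26: ŷ = 2.9 + 3.1·26 = 83.5; r = 82.9 − 83.5 = -0.6
Signs: − + − + + − − + −
Runs: −×1, +×1, −×1, +×2, −×2, +×1, −×1 → 7

7 runs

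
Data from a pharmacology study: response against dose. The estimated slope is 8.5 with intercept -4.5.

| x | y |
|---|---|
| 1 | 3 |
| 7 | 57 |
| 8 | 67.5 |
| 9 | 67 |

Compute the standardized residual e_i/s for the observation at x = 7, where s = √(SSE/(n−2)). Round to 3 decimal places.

x=1: ŷ = -4.5 + 8.5·1 = 4; e = 3 − 4 = -1
x=7: ŷ = -4.5 + 8.5·7 = 55; e = 57 − 55 = 2
x=8: ŷ = -4.5 + 8.5·8 = 63.5; e = 67.5 − 63.5 = 4
x=9: ŷ = -4.5 + 8.5·9 = 72; e = 67 − 72 = -5
SSE = 1 + 4 + 16 + 25 = 46
s = √(46/2) = 4.79583
e/s = 2 / 4.79583 = 0.417

0.417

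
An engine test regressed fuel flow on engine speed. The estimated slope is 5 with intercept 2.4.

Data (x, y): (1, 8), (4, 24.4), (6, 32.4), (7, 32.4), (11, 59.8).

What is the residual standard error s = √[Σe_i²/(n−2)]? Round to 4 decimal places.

x=1: ŷ = 2.4 + 5·1 = 7.4; e = 8 − 7.4 = 0.6
x=4: ŷ = 2.4 + 5·4 = 22.4; e = 24.4 − 22.4 = 2
x=6: ŷ = 2.4 + 5·6 = 32.4; e = 32.4 − 32.4 = 0
x=7: ŷ = 2.4 + 5·7 = 37.4; e = 32.4 − 37.4 = -5
x=11: ŷ = 2.4 + 5·11 = 57.4; e = 59.8 − 57.4 = 2.4
SSE = 0.36 + 4 + 0 + 25 + 5.76 = 35.12
s = √(35.12/3) = √11.7067 ≈ 3.4215

s = 3.4215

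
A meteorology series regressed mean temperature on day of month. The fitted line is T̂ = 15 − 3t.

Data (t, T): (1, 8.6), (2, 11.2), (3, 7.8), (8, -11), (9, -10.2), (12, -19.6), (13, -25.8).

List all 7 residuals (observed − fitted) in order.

t=1: T̂ = 15 − 3·1 = 12; e = 8.6 − 12 = -3.4
t=2: T̂ = 15 − 3·2 = 9; e = 11.2 − 9 = 2.2
t=3: T̂ = 15 − 3·3 = 6; e = 7.8 − 6 = 1.8
t=8: T̂ = 15 − 3·8 = -9; e = -11 − (-9) = -2
t=9: T̂ = 15 − 3·9 = -12; e = -10.2 − (-12) = 1.8
t=12: T̂ = 15 − 3·12 = -21; e = -19.6 − (-21) = 1.4
t=13: T̂ = 15 − 3·13 = -24; e = -25.8 − (-24) = -1.8

-3.4, 2.2, 1.8, -2, 1.8, 1.4, -1.8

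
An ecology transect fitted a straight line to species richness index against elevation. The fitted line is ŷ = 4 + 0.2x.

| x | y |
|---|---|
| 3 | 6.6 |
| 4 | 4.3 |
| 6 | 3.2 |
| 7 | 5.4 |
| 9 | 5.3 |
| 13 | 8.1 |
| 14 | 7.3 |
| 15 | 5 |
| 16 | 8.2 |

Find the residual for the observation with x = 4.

r = -0.5

ŷ = 4 + 0.2·4 = 4.8
r = 4.3 − 4.8 = -0.5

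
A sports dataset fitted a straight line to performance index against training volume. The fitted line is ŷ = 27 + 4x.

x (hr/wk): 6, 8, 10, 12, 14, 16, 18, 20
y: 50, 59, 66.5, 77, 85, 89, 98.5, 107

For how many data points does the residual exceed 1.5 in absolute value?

3

x=6: ŷ = 27 + 4·6 = 51; e = 50 − 51 = -1
x=8: ŷ = 27 + 4·8 = 59; e = 59 − 59 = 0
x=10: ŷ = 27 + 4·10 = 67; e = 66.5 − 67 = -0.5
x=12: ŷ = 27 + 4·12 = 75; e = 77 − 75 = 2
x=14: ŷ = 27 + 4·14 = 83; e = 85 − 83 = 2
x=16: ŷ = 27 + 4·16 = 91; e = 89 − 91 = -2
x=18: ŷ = 27 + 4·18 = 99; e = 98.5 − 99 = -0.5
x=20: ŷ = 27 + 4·20 = 107; e = 107 − 107 = 0
|e| > 1.5: x=12 (|e|=2), x=14 (|e|=2), x=16 (|e|=2) → 3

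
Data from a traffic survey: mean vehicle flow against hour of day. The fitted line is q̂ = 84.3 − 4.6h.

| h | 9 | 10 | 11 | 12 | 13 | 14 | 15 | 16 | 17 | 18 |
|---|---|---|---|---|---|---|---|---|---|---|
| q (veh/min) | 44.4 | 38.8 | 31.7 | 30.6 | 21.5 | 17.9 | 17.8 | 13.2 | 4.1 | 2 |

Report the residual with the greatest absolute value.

r = -3

h=9: q̂ = 84.3 − 4.6·9 = 42.9; r = 44.4 − 42.9 = 1.5
h=10: q̂ = 84.3 − 4.6·10 = 38.3; r = 38.8 − 38.3 = 0.5
h=11: q̂ = 84.3 − 4.6·11 = 33.7; r = 31.7 − 33.7 = -2
h=12: q̂ = 84.3 − 4.6·12 = 29.1; r = 30.6 − 29.1 = 1.5
h=13: q̂ = 84.3 − 4.6·13 = 24.5; r = 21.5 − 24.5 = -3
h=14: q̂ = 84.3 − 4.6·14 = 19.9; r = 17.9 − 19.9 = -2
h=15: q̂ = 84.3 − 4.6·15 = 15.3; r = 17.8 − 15.3 = 2.5
h=16: q̂ = 84.3 − 4.6·16 = 10.7; r = 13.2 − 10.7 = 2.5
h=17: q̂ = 84.3 − 4.6·17 = 6.1; r = 4.1 − 6.1 = -2
h=18: q̂ = 84.3 − 4.6·18 = 1.5; r = 2 − 1.5 = 0.5
Largest |r| is 3 at h = 13, residual -3.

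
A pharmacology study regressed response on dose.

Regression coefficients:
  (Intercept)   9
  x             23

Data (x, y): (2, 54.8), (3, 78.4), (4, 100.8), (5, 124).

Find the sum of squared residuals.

x=2: ŷ = 9 + 23·2 = 55; e = 54.8 − 55 = -0.2
x=3: ŷ = 9 + 23·3 = 78; e = 78.4 − 78 = 0.4
x=4: ŷ = 9 + 23·4 = 101; e = 100.8 − 101 = -0.2
x=5: ŷ = 9 + 23·5 = 124; e = 124 − 124 = 0
SSE = 0.04 + 0.16 + 0.04 + 0 = 0.24

SSE = 0.24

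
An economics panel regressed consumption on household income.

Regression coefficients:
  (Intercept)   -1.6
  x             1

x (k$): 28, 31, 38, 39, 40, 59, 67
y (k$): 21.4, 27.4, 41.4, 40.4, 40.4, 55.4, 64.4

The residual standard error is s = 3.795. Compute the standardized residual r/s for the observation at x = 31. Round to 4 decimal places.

ŷ = -1.6 + 31 = 29.4
r = 27.4 − 29.4 = -2
r/s = -2 / 3.795 = -0.5270

-0.5270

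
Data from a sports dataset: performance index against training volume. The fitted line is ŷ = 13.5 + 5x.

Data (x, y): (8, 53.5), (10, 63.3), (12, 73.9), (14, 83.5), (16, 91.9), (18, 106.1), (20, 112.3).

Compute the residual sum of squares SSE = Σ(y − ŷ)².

SSE = 10.96

x=8: ŷ = 13.5 + 5·8 = 53.5; e = 53.5 − 53.5 = 0
x=10: ŷ = 13.5 + 5·10 = 63.5; e = 63.3 − 63.5 = -0.2
x=12: ŷ = 13.5 + 5·12 = 73.5; e = 73.9 − 73.5 = 0.4
x=14: ŷ = 13.5 + 5·14 = 83.5; e = 83.5 − 83.5 = 0
x=16: ŷ = 13.5 + 5·16 = 93.5; e = 91.9 − 93.5 = -1.6
x=18: ŷ = 13.5 + 5·18 = 103.5; e = 106.1 − 103.5 = 2.6
x=20: ŷ = 13.5 + 5·20 = 113.5; e = 112.3 − 113.5 = -1.2
SSE = 0 + 0.04 + 0.16 + 0 + 2.56 + 6.76 + 1.44 = 10.96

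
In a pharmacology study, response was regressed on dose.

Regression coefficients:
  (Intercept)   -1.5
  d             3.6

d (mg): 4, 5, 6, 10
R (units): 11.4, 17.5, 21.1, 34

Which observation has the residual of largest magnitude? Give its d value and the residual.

d = 4, e = -1.5

d=4: ŷ = -1.5 + 3.6·4 = 12.9; e = 11.4 − 12.9 = -1.5
d=5: ŷ = -1.5 + 3.6·5 = 16.5; e = 17.5 − 16.5 = 1
d=6: ŷ = -1.5 + 3.6·6 = 20.1; e = 21.1 − 20.1 = 1
d=10: ŷ = -1.5 + 3.6·10 = 34.5; e = 34 − 34.5 = -0.5
Largest |e| is 1.5 at d = 4, residual -1.5.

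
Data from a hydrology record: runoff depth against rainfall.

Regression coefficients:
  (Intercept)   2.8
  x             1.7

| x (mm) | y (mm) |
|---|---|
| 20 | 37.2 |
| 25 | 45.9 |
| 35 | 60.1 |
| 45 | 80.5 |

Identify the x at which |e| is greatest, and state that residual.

x = 35, e = -2.2

x=20: ŷ = 2.8 + 1.7·20 = 36.8; e = 37.2 − 36.8 = 0.4
x=25: ŷ = 2.8 + 1.7·25 = 45.3; e = 45.9 − 45.3 = 0.6
x=35: ŷ = 2.8 + 1.7·35 = 62.3; e = 60.1 − 62.3 = -2.2
x=45: ŷ = 2.8 + 1.7·45 = 79.3; e = 80.5 − 79.3 = 1.2
Largest |e| is 2.2 at x = 35, residual -2.2.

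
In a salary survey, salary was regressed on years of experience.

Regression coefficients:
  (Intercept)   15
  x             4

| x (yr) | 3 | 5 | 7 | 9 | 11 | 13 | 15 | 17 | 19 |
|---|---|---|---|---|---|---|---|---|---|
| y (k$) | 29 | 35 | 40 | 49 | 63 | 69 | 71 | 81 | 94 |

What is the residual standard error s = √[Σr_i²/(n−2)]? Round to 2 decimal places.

x=3: ŷ = 15 + 4·3 = 27; r = 29 − 27 = 2
x=5: ŷ = 15 + 4·5 = 35; r = 35 − 35 = 0
x=7: ŷ = 15 + 4·7 = 43; r = 40 − 43 = -3
x=9: ŷ = 15 + 4·9 = 51; r = 49 − 51 = -2
x=11: ŷ = 15 + 4·11 = 59; r = 63 − 59 = 4
x=13: ŷ = 15 + 4·13 = 67; r = 69 − 67 = 2
x=15: ŷ = 15 + 4·15 = 75; r = 71 − 75 = -4
x=17: ŷ = 15 + 4·17 = 83; r = 81 − 83 = -2
x=19: ŷ = 15 + 4·19 = 91; r = 94 − 91 = 3
SSE = 4 + 0 + 9 + 4 + 16 + 4 + 16 + 4 + 9 = 66
s = √(66/7) = √9.42857 ≈ 3.07

s = 3.07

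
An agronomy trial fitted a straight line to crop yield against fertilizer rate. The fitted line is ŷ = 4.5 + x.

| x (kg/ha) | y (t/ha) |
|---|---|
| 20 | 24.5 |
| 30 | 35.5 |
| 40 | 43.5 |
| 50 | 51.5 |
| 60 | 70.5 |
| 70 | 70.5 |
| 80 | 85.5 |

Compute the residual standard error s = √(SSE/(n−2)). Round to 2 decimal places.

x=20: ŷ = 4.5 + 20 = 24.5; e = 24.5 − 24.5 = 0
x=30: ŷ = 4.5 + 30 = 34.5; e = 35.5 − 34.5 = 1
x=40: ŷ = 4.5 + 40 = 44.5; e = 43.5 − 44.5 = -1
x=50: ŷ = 4.5 + 50 = 54.5; e = 51.5 − 54.5 = -3
x=60: ŷ = 4.5 + 60 = 64.5; e = 70.5 − 64.5 = 6
x=70: ŷ = 4.5 + 70 = 74.5; e = 70.5 − 74.5 = -4
x=80: ŷ = 4.5 + 80 = 84.5; e = 85.5 − 84.5 = 1
SSE = 0 + 1 + 1 + 9 + 36 + 16 + 1 = 64
s = √(64/5) = √12.8 ≈ 3.58

s = 3.58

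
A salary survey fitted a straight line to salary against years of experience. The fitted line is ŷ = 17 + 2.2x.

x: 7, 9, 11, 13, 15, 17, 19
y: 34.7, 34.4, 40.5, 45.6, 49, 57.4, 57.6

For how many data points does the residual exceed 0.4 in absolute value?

x=7: ŷ = 17 + 2.2·7 = 32.4; r = 34.7 − 32.4 = 2.3
x=9: ŷ = 17 + 2.2·9 = 36.8; r = 34.4 − 36.8 = -2.4
x=11: ŷ = 17 + 2.2·11 = 41.2; r = 40.5 − 41.2 = -0.7
x=13: ŷ = 17 + 2.2·13 = 45.6; r = 45.6 − 45.6 = 0
x=15: ŷ = 17 + 2.2·15 = 50; r = 49 − 50 = -1
x=17: ŷ = 17 + 2.2·17 = 54.4; r = 57.4 − 54.4 = 3
x=19: ŷ = 17 + 2.2·19 = 58.8; r = 57.6 − 58.8 = -1.2
|r| > 0.4: x=7 (|r|=2.3), x=9 (|r|=2.4), x=11 (|r|=0.7), x=15 (|r|=1), x=17 (|r|=3), x=19 (|r|=1.2) → 6

6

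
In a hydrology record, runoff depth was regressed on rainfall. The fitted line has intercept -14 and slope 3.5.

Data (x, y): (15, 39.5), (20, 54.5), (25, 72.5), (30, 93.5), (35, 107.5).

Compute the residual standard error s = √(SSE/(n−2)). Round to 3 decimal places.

s = 1.958

x=15: ŷ = -14 + 3.5·15 = 38.5; r = 39.5 − 38.5 = 1
x=20: ŷ = -14 + 3.5·20 = 56; r = 54.5 − 56 = -1.5
x=25: ŷ = -14 + 3.5·25 = 73.5; r = 72.5 − 73.5 = -1
x=30: ŷ = -14 + 3.5·30 = 91; r = 93.5 − 91 = 2.5
x=35: ŷ = -14 + 3.5·35 = 108.5; r = 107.5 − 108.5 = -1
SSE = 1 + 2.25 + 1 + 6.25 + 1 = 11.5
s = √(11.5/3) = √3.83333 ≈ 1.958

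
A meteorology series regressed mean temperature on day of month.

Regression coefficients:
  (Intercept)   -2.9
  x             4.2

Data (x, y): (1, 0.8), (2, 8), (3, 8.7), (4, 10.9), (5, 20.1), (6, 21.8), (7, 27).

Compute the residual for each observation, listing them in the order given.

-0.5, 2.5, -1, -3, 2, -0.5, 0.5

x=1: ŷ = -2.9 + 4.2·1 = 1.3; r = 0.8 − 1.3 = -0.5
x=2: ŷ = -2.9 + 4.2·2 = 5.5; r = 8 − 5.5 = 2.5
x=3: ŷ = -2.9 + 4.2·3 = 9.7; r = 8.7 − 9.7 = -1
x=4: ŷ = -2.9 + 4.2·4 = 13.9; r = 10.9 − 13.9 = -3
x=5: ŷ = -2.9 + 4.2·5 = 18.1; r = 20.1 − 18.1 = 2
x=6: ŷ = -2.9 + 4.2·6 = 22.3; r = 21.8 − 22.3 = -0.5
x=7: ŷ = -2.9 + 4.2·7 = 26.5; r = 27 − 26.5 = 0.5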